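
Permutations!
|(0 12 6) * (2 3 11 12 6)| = |(0 6)(2 3 11 12)| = 4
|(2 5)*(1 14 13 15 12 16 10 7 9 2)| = |(1 14 13 15 12 16 10 7 9 2 5)| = 11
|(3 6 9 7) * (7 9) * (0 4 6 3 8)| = 5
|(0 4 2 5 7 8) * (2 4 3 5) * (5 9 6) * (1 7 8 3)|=|(0 1 7 3 9 6 5 8)|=8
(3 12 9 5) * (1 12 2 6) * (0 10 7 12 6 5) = [10, 6, 5, 2, 4, 3, 1, 12, 8, 0, 7, 11, 9] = (0 10 7 12 9)(1 6)(2 5 3)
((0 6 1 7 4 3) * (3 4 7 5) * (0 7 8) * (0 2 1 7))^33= (0 6 7 8 2 1 5 3)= ((0 6 7 8 2 1 5 3))^33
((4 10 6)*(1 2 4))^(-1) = (1 6 10 4 2)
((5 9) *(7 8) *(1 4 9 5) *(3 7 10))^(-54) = (3 8)(7 10)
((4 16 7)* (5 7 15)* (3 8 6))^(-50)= ((3 8 6)(4 16 15 5 7))^(-50)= (16)(3 8 6)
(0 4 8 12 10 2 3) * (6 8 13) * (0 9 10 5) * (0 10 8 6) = (0 4 13)(2 3 9 8 12 5 10) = [4, 1, 3, 9, 13, 10, 6, 7, 12, 8, 2, 11, 5, 0]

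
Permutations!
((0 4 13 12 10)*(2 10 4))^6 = ((0 2 10)(4 13 12))^6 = (13)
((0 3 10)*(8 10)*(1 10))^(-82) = ((0 3 8 1 10))^(-82) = (0 1 3 10 8)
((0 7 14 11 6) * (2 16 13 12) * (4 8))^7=(0 14 6 7 11)(2 12 13 16)(4 8)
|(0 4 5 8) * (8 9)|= 5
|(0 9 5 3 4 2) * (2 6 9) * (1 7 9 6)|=6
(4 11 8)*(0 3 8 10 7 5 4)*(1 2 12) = (0 3 8)(1 2 12)(4 11 10 7 5) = [3, 2, 12, 8, 11, 4, 6, 5, 0, 9, 7, 10, 1]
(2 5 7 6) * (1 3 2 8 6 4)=(1 3 2 5 7 4)(6 8)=[0, 3, 5, 2, 1, 7, 8, 4, 6]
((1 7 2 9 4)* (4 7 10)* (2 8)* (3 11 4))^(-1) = ((1 10 3 11 4)(2 9 7 8))^(-1) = (1 4 11 3 10)(2 8 7 9)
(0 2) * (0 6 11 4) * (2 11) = (0 11 4)(2 6) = [11, 1, 6, 3, 0, 5, 2, 7, 8, 9, 10, 4]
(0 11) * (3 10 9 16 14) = (0 11)(3 10 9 16 14) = [11, 1, 2, 10, 4, 5, 6, 7, 8, 16, 9, 0, 12, 13, 3, 15, 14]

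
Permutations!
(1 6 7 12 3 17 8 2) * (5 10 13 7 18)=[0, 6, 1, 17, 4, 10, 18, 12, 2, 9, 13, 11, 3, 7, 14, 15, 16, 8, 5]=(1 6 18 5 10 13 7 12 3 17 8 2)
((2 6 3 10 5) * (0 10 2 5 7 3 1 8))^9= (0 10 7 3 2 6 1 8)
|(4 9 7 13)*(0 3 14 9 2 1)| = |(0 3 14 9 7 13 4 2 1)| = 9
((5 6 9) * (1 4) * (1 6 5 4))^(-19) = ((4 6 9))^(-19) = (4 9 6)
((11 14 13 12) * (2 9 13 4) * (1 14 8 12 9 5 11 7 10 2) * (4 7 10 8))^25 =(1 10)(2 14)(4 12)(5 7)(8 11)(9 13)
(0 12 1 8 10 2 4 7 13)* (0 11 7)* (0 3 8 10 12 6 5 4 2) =(0 6 5 4 3 8 12 1 10)(7 13 11) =[6, 10, 2, 8, 3, 4, 5, 13, 12, 9, 0, 7, 1, 11]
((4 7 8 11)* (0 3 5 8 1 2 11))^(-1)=(0 8 5 3)(1 7 4 11 2)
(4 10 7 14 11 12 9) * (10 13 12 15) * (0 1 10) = (0 1 10 7 14 11 15)(4 13 12 9) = [1, 10, 2, 3, 13, 5, 6, 14, 8, 4, 7, 15, 9, 12, 11, 0]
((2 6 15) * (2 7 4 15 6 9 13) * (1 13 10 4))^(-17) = (1 7 15 4 10 9 2 13) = ((1 13 2 9 10 4 15 7))^(-17)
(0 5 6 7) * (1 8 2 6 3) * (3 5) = (0 3 1 8 2 6 7) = [3, 8, 6, 1, 4, 5, 7, 0, 2]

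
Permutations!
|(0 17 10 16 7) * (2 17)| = |(0 2 17 10 16 7)| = 6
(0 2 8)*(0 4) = (0 2 8 4) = [2, 1, 8, 3, 0, 5, 6, 7, 4]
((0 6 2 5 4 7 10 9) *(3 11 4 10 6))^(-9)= (0 3 11 4 7 6 2 5 10 9)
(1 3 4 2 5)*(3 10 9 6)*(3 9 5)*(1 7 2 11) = [0, 10, 3, 4, 11, 7, 9, 2, 8, 6, 5, 1] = (1 10 5 7 2 3 4 11)(6 9)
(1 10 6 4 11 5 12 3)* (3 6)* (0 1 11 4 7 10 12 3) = (0 1 12 6 7 10)(3 11 5) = [1, 12, 2, 11, 4, 3, 7, 10, 8, 9, 0, 5, 6]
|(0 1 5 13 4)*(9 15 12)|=15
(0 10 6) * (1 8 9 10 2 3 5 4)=(0 2 3 5 4 1 8 9 10 6)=[2, 8, 3, 5, 1, 4, 0, 7, 9, 10, 6]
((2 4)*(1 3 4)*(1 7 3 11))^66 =((1 11)(2 7 3 4))^66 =(11)(2 3)(4 7)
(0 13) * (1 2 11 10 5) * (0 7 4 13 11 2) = (0 11 10 5 1)(4 13 7) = [11, 0, 2, 3, 13, 1, 6, 4, 8, 9, 5, 10, 12, 7]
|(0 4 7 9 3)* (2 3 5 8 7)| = |(0 4 2 3)(5 8 7 9)| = 4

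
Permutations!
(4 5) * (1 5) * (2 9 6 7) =(1 5 4)(2 9 6 7) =[0, 5, 9, 3, 1, 4, 7, 2, 8, 6]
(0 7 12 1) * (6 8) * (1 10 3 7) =(0 1)(3 7 12 10)(6 8) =[1, 0, 2, 7, 4, 5, 8, 12, 6, 9, 3, 11, 10]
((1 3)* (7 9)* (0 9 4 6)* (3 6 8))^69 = ((0 9 7 4 8 3 1 6))^69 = (0 3 7 6 8 9 1 4)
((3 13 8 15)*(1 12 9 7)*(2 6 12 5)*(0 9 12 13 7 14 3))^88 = (0 7 6)(1 13 9)(2 15 3)(5 8 14) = ((0 9 14 3 7 1 5 2 6 13 8 15))^88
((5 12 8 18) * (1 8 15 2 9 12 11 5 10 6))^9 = (1 6 10 18 8)(2 9 12 15)(5 11)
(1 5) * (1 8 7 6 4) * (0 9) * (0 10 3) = [9, 5, 2, 0, 1, 8, 4, 6, 7, 10, 3] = (0 9 10 3)(1 5 8 7 6 4)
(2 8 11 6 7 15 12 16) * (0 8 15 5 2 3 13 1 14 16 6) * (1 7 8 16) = (0 16 3 13 7 5 2 15 12 6 8 11)(1 14) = [16, 14, 15, 13, 4, 2, 8, 5, 11, 9, 10, 0, 6, 7, 1, 12, 3]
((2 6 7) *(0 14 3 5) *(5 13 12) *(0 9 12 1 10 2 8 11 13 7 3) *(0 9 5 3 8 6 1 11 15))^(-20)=(0 8 7 12 14 15 6 3 9)(1 10 2)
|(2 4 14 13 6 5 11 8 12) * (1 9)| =|(1 9)(2 4 14 13 6 5 11 8 12)| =18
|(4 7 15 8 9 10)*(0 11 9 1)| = |(0 11 9 10 4 7 15 8 1)| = 9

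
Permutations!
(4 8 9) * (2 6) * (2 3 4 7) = (2 6 3 4 8 9 7) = [0, 1, 6, 4, 8, 5, 3, 2, 9, 7]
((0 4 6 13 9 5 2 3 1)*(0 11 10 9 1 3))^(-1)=(0 2 5 9 10 11 1 13 6 4)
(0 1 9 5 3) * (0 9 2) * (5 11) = (0 1 2)(3 9 11 5) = [1, 2, 0, 9, 4, 3, 6, 7, 8, 11, 10, 5]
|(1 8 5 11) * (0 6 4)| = |(0 6 4)(1 8 5 11)| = 12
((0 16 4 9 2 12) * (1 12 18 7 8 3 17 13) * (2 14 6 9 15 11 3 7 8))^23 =((0 16 4 15 11 3 17 13 1 12)(2 18 8 7)(6 9 14))^23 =(0 15 17 12 4 3 1 16 11 13)(2 7 8 18)(6 14 9)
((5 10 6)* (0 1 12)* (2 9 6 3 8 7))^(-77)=(0 1 12)(2 5 8 9 10 7 6 3)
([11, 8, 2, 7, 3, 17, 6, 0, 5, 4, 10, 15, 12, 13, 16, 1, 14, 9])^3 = (0 1 17 3 11 8 9 7 15 5 4)(14 16)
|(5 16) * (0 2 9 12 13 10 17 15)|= 8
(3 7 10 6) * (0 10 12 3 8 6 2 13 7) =(0 10 2 13 7 12 3)(6 8) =[10, 1, 13, 0, 4, 5, 8, 12, 6, 9, 2, 11, 3, 7]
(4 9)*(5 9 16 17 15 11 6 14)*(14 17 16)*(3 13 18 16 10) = (3 13 18 16 10)(4 14 5 9)(6 17 15 11) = [0, 1, 2, 13, 14, 9, 17, 7, 8, 4, 3, 6, 12, 18, 5, 11, 10, 15, 16]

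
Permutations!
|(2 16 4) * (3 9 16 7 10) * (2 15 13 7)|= 8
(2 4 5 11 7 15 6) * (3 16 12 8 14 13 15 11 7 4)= (2 3 16 12 8 14 13 15 6)(4 5 7 11)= [0, 1, 3, 16, 5, 7, 2, 11, 14, 9, 10, 4, 8, 15, 13, 6, 12]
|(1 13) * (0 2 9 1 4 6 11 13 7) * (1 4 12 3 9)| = |(0 2 1 7)(3 9 4 6 11 13 12)| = 28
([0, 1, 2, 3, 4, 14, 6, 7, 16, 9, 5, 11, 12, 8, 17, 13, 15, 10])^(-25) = (5 10 17 14)(8 13 15 16)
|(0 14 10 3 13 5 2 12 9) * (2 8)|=10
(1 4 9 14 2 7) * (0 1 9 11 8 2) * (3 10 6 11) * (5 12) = (0 1 4 3 10 6 11 8 2 7 9 14)(5 12) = [1, 4, 7, 10, 3, 12, 11, 9, 2, 14, 6, 8, 5, 13, 0]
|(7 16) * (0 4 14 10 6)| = 10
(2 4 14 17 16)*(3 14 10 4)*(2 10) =[0, 1, 3, 14, 2, 5, 6, 7, 8, 9, 4, 11, 12, 13, 17, 15, 10, 16] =(2 3 14 17 16 10 4)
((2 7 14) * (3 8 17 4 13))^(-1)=(2 14 7)(3 13 4 17 8)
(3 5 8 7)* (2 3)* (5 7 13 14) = [0, 1, 3, 7, 4, 8, 6, 2, 13, 9, 10, 11, 12, 14, 5] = (2 3 7)(5 8 13 14)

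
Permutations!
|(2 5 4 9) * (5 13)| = 5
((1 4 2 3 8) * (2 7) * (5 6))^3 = (1 2)(3 4)(5 6)(7 8)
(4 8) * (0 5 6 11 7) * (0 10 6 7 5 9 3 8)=(0 9 3 8 4)(5 7 10 6 11)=[9, 1, 2, 8, 0, 7, 11, 10, 4, 3, 6, 5]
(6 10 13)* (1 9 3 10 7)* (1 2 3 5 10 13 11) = (1 9 5 10 11)(2 3 13 6 7) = [0, 9, 3, 13, 4, 10, 7, 2, 8, 5, 11, 1, 12, 6]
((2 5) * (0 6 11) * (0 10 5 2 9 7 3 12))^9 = (12)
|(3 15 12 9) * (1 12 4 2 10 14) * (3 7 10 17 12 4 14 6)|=|(1 4 2 17 12 9 7 10 6 3 15 14)|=12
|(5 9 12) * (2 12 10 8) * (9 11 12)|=12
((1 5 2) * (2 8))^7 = (1 2 8 5)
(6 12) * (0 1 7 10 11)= [1, 7, 2, 3, 4, 5, 12, 10, 8, 9, 11, 0, 6]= (0 1 7 10 11)(6 12)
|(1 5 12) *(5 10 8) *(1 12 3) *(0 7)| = 10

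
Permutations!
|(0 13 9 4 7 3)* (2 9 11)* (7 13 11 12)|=|(0 11 2 9 4 13 12 7 3)|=9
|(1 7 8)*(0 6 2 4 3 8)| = 8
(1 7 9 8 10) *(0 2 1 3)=(0 2 1 7 9 8 10 3)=[2, 7, 1, 0, 4, 5, 6, 9, 10, 8, 3]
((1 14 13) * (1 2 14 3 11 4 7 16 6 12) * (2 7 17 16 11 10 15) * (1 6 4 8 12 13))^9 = ((1 3 10 15 2 14)(4 17 16)(6 13 7 11 8 12))^9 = (17)(1 15)(2 3)(6 11)(7 12)(8 13)(10 14)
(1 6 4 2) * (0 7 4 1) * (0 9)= (0 7 4 2 9)(1 6)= [7, 6, 9, 3, 2, 5, 1, 4, 8, 0]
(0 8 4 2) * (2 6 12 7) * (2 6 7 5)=(0 8 4 7 6 12 5 2)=[8, 1, 0, 3, 7, 2, 12, 6, 4, 9, 10, 11, 5]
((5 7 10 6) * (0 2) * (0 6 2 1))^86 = (2 6 5 7 10)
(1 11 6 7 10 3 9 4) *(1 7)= [0, 11, 2, 9, 7, 5, 1, 10, 8, 4, 3, 6]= (1 11 6)(3 9 4 7 10)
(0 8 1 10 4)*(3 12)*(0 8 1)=(0 1 10 4 8)(3 12)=[1, 10, 2, 12, 8, 5, 6, 7, 0, 9, 4, 11, 3]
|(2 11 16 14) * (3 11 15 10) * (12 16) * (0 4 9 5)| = 8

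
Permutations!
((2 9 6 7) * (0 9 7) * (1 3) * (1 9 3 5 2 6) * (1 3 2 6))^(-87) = (0 1)(2 5)(3 9)(6 7)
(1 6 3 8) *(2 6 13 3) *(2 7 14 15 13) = [0, 2, 6, 8, 4, 5, 7, 14, 1, 9, 10, 11, 12, 3, 15, 13] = (1 2 6 7 14 15 13 3 8)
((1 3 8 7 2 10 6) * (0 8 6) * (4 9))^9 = (0 10 2 7 8)(4 9)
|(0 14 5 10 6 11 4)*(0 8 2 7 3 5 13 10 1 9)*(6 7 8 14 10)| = |(0 10 7 3 5 1 9)(2 8)(4 14 13 6 11)| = 70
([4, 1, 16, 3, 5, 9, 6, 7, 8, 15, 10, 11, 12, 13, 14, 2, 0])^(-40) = [5, 1, 0, 3, 9, 15, 6, 7, 8, 2, 10, 11, 12, 13, 14, 16, 4]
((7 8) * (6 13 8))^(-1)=(6 7 8 13)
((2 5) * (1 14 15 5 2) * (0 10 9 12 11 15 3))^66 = (0 5 9 14 11)(1 12 3 15 10)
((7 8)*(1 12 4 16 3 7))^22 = ((1 12 4 16 3 7 8))^22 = (1 12 4 16 3 7 8)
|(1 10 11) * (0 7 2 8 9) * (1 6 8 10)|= 8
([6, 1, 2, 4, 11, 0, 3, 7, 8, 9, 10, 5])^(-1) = [5, 1, 2, 6, 3, 11, 0, 7, 8, 9, 10, 4]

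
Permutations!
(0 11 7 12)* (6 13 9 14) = (0 11 7 12)(6 13 9 14) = [11, 1, 2, 3, 4, 5, 13, 12, 8, 14, 10, 7, 0, 9, 6]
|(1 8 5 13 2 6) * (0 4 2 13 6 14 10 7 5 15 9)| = 12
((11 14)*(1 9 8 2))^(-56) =(14)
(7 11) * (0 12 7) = [12, 1, 2, 3, 4, 5, 6, 11, 8, 9, 10, 0, 7] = (0 12 7 11)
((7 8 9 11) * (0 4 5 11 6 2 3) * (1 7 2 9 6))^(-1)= (0 3 2 11 5 4)(1 9 6 8 7)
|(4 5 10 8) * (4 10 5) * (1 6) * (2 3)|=|(1 6)(2 3)(8 10)|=2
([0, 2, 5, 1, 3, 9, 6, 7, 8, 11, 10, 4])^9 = [0, 5, 9, 2, 1, 11, 6, 7, 8, 4, 10, 3]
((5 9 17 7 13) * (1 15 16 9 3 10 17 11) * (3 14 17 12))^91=((1 15 16 9 11)(3 10 12)(5 14 17 7 13))^91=(1 15 16 9 11)(3 10 12)(5 14 17 7 13)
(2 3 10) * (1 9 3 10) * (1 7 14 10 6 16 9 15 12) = (1 15 12)(2 6 16 9 3 7 14 10) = [0, 15, 6, 7, 4, 5, 16, 14, 8, 3, 2, 11, 1, 13, 10, 12, 9]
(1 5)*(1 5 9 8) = (1 9 8) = [0, 9, 2, 3, 4, 5, 6, 7, 1, 8]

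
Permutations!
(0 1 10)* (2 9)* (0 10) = (10)(0 1)(2 9) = [1, 0, 9, 3, 4, 5, 6, 7, 8, 2, 10]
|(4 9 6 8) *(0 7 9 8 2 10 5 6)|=12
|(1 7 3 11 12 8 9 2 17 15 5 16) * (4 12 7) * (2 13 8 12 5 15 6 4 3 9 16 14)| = 24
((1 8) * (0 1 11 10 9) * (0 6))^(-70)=(11)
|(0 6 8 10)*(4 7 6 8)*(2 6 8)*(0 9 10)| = |(0 2 6 4 7 8)(9 10)| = 6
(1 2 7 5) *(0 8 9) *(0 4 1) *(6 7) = (0 8 9 4 1 2 6 7 5) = [8, 2, 6, 3, 1, 0, 7, 5, 9, 4]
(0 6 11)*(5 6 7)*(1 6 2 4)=(0 7 5 2 4 1 6 11)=[7, 6, 4, 3, 1, 2, 11, 5, 8, 9, 10, 0]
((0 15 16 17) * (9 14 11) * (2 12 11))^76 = ((0 15 16 17)(2 12 11 9 14))^76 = (17)(2 12 11 9 14)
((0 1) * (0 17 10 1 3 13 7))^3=(17)(0 7 13 3)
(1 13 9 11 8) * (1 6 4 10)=(1 13 9 11 8 6 4 10)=[0, 13, 2, 3, 10, 5, 4, 7, 6, 11, 1, 8, 12, 9]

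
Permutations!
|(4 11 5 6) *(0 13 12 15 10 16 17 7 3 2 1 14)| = |(0 13 12 15 10 16 17 7 3 2 1 14)(4 11 5 6)| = 12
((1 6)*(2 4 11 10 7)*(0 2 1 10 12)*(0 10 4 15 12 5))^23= (0 2 15 12 10 7 1 6 4 11 5)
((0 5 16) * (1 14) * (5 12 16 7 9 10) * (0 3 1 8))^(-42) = ((0 12 16 3 1 14 8)(5 7 9 10))^(-42) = (16)(5 9)(7 10)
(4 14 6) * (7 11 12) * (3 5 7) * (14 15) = (3 5 7 11 12)(4 15 14 6) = [0, 1, 2, 5, 15, 7, 4, 11, 8, 9, 10, 12, 3, 13, 6, 14]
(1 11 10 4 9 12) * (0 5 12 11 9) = (0 5 12 1 9 11 10 4) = [5, 9, 2, 3, 0, 12, 6, 7, 8, 11, 4, 10, 1]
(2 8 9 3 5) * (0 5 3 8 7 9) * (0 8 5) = (2 7 9 5) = [0, 1, 7, 3, 4, 2, 6, 9, 8, 5]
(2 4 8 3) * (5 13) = (2 4 8 3)(5 13) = [0, 1, 4, 2, 8, 13, 6, 7, 3, 9, 10, 11, 12, 5]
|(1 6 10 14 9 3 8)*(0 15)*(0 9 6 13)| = |(0 15 9 3 8 1 13)(6 10 14)| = 21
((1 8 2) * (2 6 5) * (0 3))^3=((0 3)(1 8 6 5 2))^3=(0 3)(1 5 8 2 6)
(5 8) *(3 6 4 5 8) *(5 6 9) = (3 9 5)(4 6) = [0, 1, 2, 9, 6, 3, 4, 7, 8, 5]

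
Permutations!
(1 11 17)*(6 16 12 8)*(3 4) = (1 11 17)(3 4)(6 16 12 8) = [0, 11, 2, 4, 3, 5, 16, 7, 6, 9, 10, 17, 8, 13, 14, 15, 12, 1]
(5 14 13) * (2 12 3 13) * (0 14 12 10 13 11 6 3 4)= [14, 1, 10, 11, 0, 12, 3, 7, 8, 9, 13, 6, 4, 5, 2]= (0 14 2 10 13 5 12 4)(3 11 6)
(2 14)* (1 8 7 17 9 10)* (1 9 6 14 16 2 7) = (1 8)(2 16)(6 14 7 17)(9 10) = [0, 8, 16, 3, 4, 5, 14, 17, 1, 10, 9, 11, 12, 13, 7, 15, 2, 6]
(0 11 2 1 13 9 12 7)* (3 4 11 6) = (0 6 3 4 11 2 1 13 9 12 7) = [6, 13, 1, 4, 11, 5, 3, 0, 8, 12, 10, 2, 7, 9]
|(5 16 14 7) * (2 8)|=4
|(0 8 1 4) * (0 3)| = 5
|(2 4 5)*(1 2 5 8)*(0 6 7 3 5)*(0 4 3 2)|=|(0 6 7 2 3 5 4 8 1)|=9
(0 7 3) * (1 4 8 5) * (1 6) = (0 7 3)(1 4 8 5 6) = [7, 4, 2, 0, 8, 6, 1, 3, 5]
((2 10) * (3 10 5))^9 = (2 5 3 10)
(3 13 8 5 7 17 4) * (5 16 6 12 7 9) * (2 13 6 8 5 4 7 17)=[0, 1, 13, 6, 3, 9, 12, 2, 16, 4, 10, 11, 17, 5, 14, 15, 8, 7]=(2 13 5 9 4 3 6 12 17 7)(8 16)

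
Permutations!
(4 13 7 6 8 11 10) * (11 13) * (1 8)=(1 8 13 7 6)(4 11 10)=[0, 8, 2, 3, 11, 5, 1, 6, 13, 9, 4, 10, 12, 7]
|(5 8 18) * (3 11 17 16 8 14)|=8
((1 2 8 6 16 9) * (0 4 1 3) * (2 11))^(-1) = (0 3 9 16 6 8 2 11 1 4) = ((0 4 1 11 2 8 6 16 9 3))^(-1)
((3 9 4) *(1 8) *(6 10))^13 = (1 8)(3 9 4)(6 10)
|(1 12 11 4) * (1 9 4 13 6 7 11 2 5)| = |(1 12 2 5)(4 9)(6 7 11 13)| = 4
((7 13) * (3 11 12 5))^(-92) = (13)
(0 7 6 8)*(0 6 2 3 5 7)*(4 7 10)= [0, 1, 3, 5, 7, 10, 8, 2, 6, 9, 4]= (2 3 5 10 4 7)(6 8)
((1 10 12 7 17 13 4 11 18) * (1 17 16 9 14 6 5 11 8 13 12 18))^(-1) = ((1 10 18 17 12 7 16 9 14 6 5 11)(4 8 13))^(-1) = (1 11 5 6 14 9 16 7 12 17 18 10)(4 13 8)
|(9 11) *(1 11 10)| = |(1 11 9 10)| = 4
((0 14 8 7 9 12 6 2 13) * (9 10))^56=(0 12 8 2 10)(6 7 13 9 14)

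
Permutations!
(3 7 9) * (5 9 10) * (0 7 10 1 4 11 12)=[7, 4, 2, 10, 11, 9, 6, 1, 8, 3, 5, 12, 0]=(0 7 1 4 11 12)(3 10 5 9)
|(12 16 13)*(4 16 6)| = |(4 16 13 12 6)| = 5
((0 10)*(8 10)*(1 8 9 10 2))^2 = ((0 9 10)(1 8 2))^2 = (0 10 9)(1 2 8)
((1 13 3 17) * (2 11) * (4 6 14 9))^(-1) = ((1 13 3 17)(2 11)(4 6 14 9))^(-1) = (1 17 3 13)(2 11)(4 9 14 6)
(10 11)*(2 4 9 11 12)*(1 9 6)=(1 9 11 10 12 2 4 6)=[0, 9, 4, 3, 6, 5, 1, 7, 8, 11, 12, 10, 2]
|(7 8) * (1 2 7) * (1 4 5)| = |(1 2 7 8 4 5)| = 6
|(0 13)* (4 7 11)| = 6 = |(0 13)(4 7 11)|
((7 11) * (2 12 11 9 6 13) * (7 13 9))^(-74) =(2 11)(12 13)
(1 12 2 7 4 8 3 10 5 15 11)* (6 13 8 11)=(1 12 2 7 4 11)(3 10 5 15 6 13 8)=[0, 12, 7, 10, 11, 15, 13, 4, 3, 9, 5, 1, 2, 8, 14, 6]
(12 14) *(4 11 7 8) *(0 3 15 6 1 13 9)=(0 3 15 6 1 13 9)(4 11 7 8)(12 14)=[3, 13, 2, 15, 11, 5, 1, 8, 4, 0, 10, 7, 14, 9, 12, 6]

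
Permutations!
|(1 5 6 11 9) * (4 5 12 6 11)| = 7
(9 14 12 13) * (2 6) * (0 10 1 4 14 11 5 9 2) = (0 10 1 4 14 12 13 2 6)(5 9 11) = [10, 4, 6, 3, 14, 9, 0, 7, 8, 11, 1, 5, 13, 2, 12]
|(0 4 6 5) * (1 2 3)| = |(0 4 6 5)(1 2 3)| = 12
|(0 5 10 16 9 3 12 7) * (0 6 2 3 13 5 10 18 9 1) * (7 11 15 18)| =44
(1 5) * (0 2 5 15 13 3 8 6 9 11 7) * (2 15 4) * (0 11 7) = (0 15 13 3 8 6 9 7 11)(1 4 2 5) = [15, 4, 5, 8, 2, 1, 9, 11, 6, 7, 10, 0, 12, 3, 14, 13]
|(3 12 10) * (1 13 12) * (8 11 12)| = |(1 13 8 11 12 10 3)| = 7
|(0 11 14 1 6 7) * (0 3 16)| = 8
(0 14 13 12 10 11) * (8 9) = (0 14 13 12 10 11)(8 9) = [14, 1, 2, 3, 4, 5, 6, 7, 9, 8, 11, 0, 10, 12, 13]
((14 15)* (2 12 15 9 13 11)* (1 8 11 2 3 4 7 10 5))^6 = ((1 8 11 3 4 7 10 5)(2 12 15 14 9 13))^6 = (15)(1 10 4 11)(3 8 5 7)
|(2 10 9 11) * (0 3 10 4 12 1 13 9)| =|(0 3 10)(1 13 9 11 2 4 12)| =21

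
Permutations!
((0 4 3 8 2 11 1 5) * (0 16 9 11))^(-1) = ((0 4 3 8 2)(1 5 16 9 11))^(-1) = (0 2 8 3 4)(1 11 9 16 5)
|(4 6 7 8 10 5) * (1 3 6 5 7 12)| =12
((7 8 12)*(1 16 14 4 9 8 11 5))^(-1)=(1 5 11 7 12 8 9 4 14 16)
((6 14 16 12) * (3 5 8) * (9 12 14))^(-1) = (3 8 5)(6 12 9)(14 16)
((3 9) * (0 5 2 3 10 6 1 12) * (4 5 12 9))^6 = ((0 12)(1 9 10 6)(2 3 4 5))^6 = (12)(1 10)(2 4)(3 5)(6 9)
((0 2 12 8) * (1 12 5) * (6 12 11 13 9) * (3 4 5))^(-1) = (0 8 12 6 9 13 11 1 5 4 3 2)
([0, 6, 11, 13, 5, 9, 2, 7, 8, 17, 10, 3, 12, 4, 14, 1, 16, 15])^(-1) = [0, 15, 6, 11, 13, 4, 1, 7, 8, 5, 10, 2, 12, 3, 14, 17, 16, 9]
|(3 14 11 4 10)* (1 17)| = |(1 17)(3 14 11 4 10)| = 10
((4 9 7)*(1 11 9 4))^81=(1 11 9 7)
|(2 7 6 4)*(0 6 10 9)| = |(0 6 4 2 7 10 9)| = 7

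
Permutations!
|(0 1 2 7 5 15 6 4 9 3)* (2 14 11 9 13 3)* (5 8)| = 14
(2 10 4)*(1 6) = (1 6)(2 10 4) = [0, 6, 10, 3, 2, 5, 1, 7, 8, 9, 4]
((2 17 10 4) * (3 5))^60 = ((2 17 10 4)(3 5))^60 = (17)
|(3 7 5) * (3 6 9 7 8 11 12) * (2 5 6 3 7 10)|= |(2 5 3 8 11 12 7 6 9 10)|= 10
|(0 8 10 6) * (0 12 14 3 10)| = |(0 8)(3 10 6 12 14)| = 10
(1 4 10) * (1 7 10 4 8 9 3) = (1 8 9 3)(7 10) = [0, 8, 2, 1, 4, 5, 6, 10, 9, 3, 7]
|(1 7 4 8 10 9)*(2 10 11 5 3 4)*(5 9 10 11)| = 20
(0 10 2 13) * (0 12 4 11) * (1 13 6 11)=(0 10 2 6 11)(1 13 12 4)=[10, 13, 6, 3, 1, 5, 11, 7, 8, 9, 2, 0, 4, 12]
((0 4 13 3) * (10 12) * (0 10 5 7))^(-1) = ((0 4 13 3 10 12 5 7))^(-1) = (0 7 5 12 10 3 13 4)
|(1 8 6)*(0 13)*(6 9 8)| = |(0 13)(1 6)(8 9)| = 2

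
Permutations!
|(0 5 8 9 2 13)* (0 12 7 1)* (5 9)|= |(0 9 2 13 12 7 1)(5 8)|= 14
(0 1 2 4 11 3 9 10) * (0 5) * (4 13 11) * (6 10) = (0 1 2 13 11 3 9 6 10 5) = [1, 2, 13, 9, 4, 0, 10, 7, 8, 6, 5, 3, 12, 11]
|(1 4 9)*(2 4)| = 4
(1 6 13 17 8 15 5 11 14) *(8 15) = (1 6 13 17 15 5 11 14) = [0, 6, 2, 3, 4, 11, 13, 7, 8, 9, 10, 14, 12, 17, 1, 5, 16, 15]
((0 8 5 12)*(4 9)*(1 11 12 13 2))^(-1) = ((0 8 5 13 2 1 11 12)(4 9))^(-1) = (0 12 11 1 2 13 5 8)(4 9)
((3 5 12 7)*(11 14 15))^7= ((3 5 12 7)(11 14 15))^7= (3 7 12 5)(11 14 15)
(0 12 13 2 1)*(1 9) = (0 12 13 2 9 1) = [12, 0, 9, 3, 4, 5, 6, 7, 8, 1, 10, 11, 13, 2]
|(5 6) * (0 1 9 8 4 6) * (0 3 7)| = 9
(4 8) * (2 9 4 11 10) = [0, 1, 9, 3, 8, 5, 6, 7, 11, 4, 2, 10] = (2 9 4 8 11 10)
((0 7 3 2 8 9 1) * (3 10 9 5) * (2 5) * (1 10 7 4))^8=(10)(0 1 4)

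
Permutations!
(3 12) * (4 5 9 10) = (3 12)(4 5 9 10) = [0, 1, 2, 12, 5, 9, 6, 7, 8, 10, 4, 11, 3]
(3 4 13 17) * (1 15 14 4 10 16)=(1 15 14 4 13 17 3 10 16)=[0, 15, 2, 10, 13, 5, 6, 7, 8, 9, 16, 11, 12, 17, 4, 14, 1, 3]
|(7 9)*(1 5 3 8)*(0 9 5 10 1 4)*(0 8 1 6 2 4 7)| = |(0 9)(1 10 6 2 4 8 7 5 3)| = 18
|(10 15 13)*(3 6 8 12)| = 12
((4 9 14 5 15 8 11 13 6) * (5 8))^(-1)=(4 6 13 11 8 14 9)(5 15)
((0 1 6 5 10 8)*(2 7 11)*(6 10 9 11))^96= (11)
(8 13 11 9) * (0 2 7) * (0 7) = (0 2)(8 13 11 9) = [2, 1, 0, 3, 4, 5, 6, 7, 13, 8, 10, 9, 12, 11]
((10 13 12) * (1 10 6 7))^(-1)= (1 7 6 12 13 10)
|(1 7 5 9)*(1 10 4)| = |(1 7 5 9 10 4)| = 6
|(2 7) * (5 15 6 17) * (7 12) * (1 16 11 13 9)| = |(1 16 11 13 9)(2 12 7)(5 15 6 17)| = 60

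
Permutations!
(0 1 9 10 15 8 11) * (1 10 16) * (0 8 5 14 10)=(1 9 16)(5 14 10 15)(8 11)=[0, 9, 2, 3, 4, 14, 6, 7, 11, 16, 15, 8, 12, 13, 10, 5, 1]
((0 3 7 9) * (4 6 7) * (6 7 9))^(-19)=(0 9 6 7 4 3)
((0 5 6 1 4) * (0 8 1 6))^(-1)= ((0 5)(1 4 8))^(-1)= (0 5)(1 8 4)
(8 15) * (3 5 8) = (3 5 8 15) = [0, 1, 2, 5, 4, 8, 6, 7, 15, 9, 10, 11, 12, 13, 14, 3]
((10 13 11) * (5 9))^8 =((5 9)(10 13 11))^8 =(10 11 13)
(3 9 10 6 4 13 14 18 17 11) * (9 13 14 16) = (3 13 16 9 10 6 4 14 18 17 11) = [0, 1, 2, 13, 14, 5, 4, 7, 8, 10, 6, 3, 12, 16, 18, 15, 9, 11, 17]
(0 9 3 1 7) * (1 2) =(0 9 3 2 1 7) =[9, 7, 1, 2, 4, 5, 6, 0, 8, 3]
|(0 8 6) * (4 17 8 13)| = |(0 13 4 17 8 6)| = 6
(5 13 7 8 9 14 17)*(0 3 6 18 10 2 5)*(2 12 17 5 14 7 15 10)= [3, 1, 14, 6, 4, 13, 18, 8, 9, 7, 12, 11, 17, 15, 5, 10, 16, 0, 2]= (0 3 6 18 2 14 5 13 15 10 12 17)(7 8 9)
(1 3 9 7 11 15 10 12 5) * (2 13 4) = [0, 3, 13, 9, 2, 1, 6, 11, 8, 7, 12, 15, 5, 4, 14, 10] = (1 3 9 7 11 15 10 12 5)(2 13 4)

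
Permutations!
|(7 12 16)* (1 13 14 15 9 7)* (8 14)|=9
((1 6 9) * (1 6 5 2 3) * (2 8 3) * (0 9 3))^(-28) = (9) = ((0 9 6 3 1 5 8))^(-28)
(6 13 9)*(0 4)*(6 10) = [4, 1, 2, 3, 0, 5, 13, 7, 8, 10, 6, 11, 12, 9] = (0 4)(6 13 9 10)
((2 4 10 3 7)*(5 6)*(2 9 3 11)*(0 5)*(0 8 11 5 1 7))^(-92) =(0 9 1 3 7)(2 11 8 6 5 10 4)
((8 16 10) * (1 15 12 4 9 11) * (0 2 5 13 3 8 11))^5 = (0 8 15 2 16 12 5 10 4 13 11 9 3 1)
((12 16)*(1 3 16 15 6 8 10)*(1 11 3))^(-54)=((3 16 12 15 6 8 10 11))^(-54)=(3 12 6 10)(8 11 16 15)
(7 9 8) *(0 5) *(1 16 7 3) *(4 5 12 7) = (0 12 7 9 8 3 1 16 4 5) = [12, 16, 2, 1, 5, 0, 6, 9, 3, 8, 10, 11, 7, 13, 14, 15, 4]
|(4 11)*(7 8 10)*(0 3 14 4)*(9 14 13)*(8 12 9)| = 11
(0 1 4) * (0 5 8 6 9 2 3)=(0 1 4 5 8 6 9 2 3)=[1, 4, 3, 0, 5, 8, 9, 7, 6, 2]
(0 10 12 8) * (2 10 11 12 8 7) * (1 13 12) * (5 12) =(0 11 1 13 5 12 7 2 10 8) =[11, 13, 10, 3, 4, 12, 6, 2, 0, 9, 8, 1, 7, 5]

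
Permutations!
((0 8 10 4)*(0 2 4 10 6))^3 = (10)(2 4)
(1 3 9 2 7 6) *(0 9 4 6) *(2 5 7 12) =(0 9 5 7)(1 3 4 6)(2 12) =[9, 3, 12, 4, 6, 7, 1, 0, 8, 5, 10, 11, 2]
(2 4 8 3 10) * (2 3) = (2 4 8)(3 10) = [0, 1, 4, 10, 8, 5, 6, 7, 2, 9, 3]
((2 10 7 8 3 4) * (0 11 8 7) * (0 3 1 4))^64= ((0 11 8 1 4 2 10 3))^64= (11)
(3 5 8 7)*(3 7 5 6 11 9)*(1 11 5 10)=[0, 11, 2, 6, 4, 8, 5, 7, 10, 3, 1, 9]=(1 11 9 3 6 5 8 10)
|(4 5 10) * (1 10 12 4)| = 6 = |(1 10)(4 5 12)|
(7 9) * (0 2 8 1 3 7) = (0 2 8 1 3 7 9) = [2, 3, 8, 7, 4, 5, 6, 9, 1, 0]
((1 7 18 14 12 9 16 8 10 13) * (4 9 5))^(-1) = (1 13 10 8 16 9 4 5 12 14 18 7)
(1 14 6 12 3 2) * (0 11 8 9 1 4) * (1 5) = (0 11 8 9 5 1 14 6 12 3 2 4) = [11, 14, 4, 2, 0, 1, 12, 7, 9, 5, 10, 8, 3, 13, 6]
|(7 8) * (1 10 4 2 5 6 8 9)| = |(1 10 4 2 5 6 8 7 9)| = 9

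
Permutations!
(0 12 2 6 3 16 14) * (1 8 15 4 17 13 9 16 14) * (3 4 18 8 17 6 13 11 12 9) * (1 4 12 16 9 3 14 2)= [3, 17, 13, 2, 6, 5, 12, 7, 15, 9, 10, 16, 1, 14, 0, 18, 4, 11, 8]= (0 3 2 13 14)(1 17 11 16 4 6 12)(8 15 18)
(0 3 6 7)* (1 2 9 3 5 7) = [5, 2, 9, 6, 4, 7, 1, 0, 8, 3] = (0 5 7)(1 2 9 3 6)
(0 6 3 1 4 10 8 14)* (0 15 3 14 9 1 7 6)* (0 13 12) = (0 13 12)(1 4 10 8 9)(3 7 6 14 15) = [13, 4, 2, 7, 10, 5, 14, 6, 9, 1, 8, 11, 0, 12, 15, 3]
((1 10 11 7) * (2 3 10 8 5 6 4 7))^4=(11)(1 4 5)(6 8 7)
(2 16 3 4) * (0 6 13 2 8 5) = (0 6 13 2 16 3 4 8 5) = [6, 1, 16, 4, 8, 0, 13, 7, 5, 9, 10, 11, 12, 2, 14, 15, 3]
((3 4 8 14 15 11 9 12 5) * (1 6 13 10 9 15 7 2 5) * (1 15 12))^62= (1 13 9 6 10)(2 7 14 8 4 3 5)(11 15 12)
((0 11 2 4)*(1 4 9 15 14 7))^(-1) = (0 4 1 7 14 15 9 2 11)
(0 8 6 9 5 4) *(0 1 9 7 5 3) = (0 8 6 7 5 4 1 9 3) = [8, 9, 2, 0, 1, 4, 7, 5, 6, 3]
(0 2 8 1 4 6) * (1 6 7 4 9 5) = (0 2 8 6)(1 9 5)(4 7) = [2, 9, 8, 3, 7, 1, 0, 4, 6, 5]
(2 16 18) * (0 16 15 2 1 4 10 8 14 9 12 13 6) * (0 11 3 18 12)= (0 16 12 13 6 11 3 18 1 4 10 8 14 9)(2 15)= [16, 4, 15, 18, 10, 5, 11, 7, 14, 0, 8, 3, 13, 6, 9, 2, 12, 17, 1]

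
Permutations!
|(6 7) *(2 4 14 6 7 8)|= 5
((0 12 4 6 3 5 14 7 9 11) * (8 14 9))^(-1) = (0 11 9 5 3 6 4 12)(7 14 8)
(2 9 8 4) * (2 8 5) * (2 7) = (2 9 5 7)(4 8) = [0, 1, 9, 3, 8, 7, 6, 2, 4, 5]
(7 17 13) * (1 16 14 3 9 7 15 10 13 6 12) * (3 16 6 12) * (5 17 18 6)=(1 5 17 12)(3 9 7 18 6)(10 13 15)(14 16)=[0, 5, 2, 9, 4, 17, 3, 18, 8, 7, 13, 11, 1, 15, 16, 10, 14, 12, 6]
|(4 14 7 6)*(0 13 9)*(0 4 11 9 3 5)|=12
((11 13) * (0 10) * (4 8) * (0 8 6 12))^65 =(0 12 6 4 8 10)(11 13)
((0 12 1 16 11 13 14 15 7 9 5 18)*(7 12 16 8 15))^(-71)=(0 16 11 13 14 7 9 5 18)(1 8 15 12)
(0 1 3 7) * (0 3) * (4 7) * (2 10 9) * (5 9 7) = [1, 0, 10, 4, 5, 9, 6, 3, 8, 2, 7] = (0 1)(2 10 7 3 4 5 9)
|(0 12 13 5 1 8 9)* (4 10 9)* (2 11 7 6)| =|(0 12 13 5 1 8 4 10 9)(2 11 7 6)| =36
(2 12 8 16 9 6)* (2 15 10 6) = (2 12 8 16 9)(6 15 10) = [0, 1, 12, 3, 4, 5, 15, 7, 16, 2, 6, 11, 8, 13, 14, 10, 9]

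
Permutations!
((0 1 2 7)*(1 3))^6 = (0 3 1 2 7)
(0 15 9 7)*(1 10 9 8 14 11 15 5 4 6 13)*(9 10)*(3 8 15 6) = [5, 9, 2, 8, 3, 4, 13, 0, 14, 7, 10, 6, 12, 1, 11, 15] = (15)(0 5 4 3 8 14 11 6 13 1 9 7)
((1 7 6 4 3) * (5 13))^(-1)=(1 3 4 6 7)(5 13)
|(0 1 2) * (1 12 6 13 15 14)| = 8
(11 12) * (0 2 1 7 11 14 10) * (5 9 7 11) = [2, 11, 1, 3, 4, 9, 6, 5, 8, 7, 0, 12, 14, 13, 10] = (0 2 1 11 12 14 10)(5 9 7)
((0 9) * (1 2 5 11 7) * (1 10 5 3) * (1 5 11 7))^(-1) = ((0 9)(1 2 3 5 7 10 11))^(-1) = (0 9)(1 11 10 7 5 3 2)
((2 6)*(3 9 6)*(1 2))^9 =(1 6 9 3 2)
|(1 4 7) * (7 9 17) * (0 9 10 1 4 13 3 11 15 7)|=24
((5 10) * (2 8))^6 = (10)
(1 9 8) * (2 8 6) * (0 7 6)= (0 7 6 2 8 1 9)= [7, 9, 8, 3, 4, 5, 2, 6, 1, 0]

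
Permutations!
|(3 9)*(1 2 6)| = 6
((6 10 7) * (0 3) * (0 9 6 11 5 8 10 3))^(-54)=(5 8 10 7 11)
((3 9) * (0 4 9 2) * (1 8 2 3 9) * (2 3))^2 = (9)(0 1 3)(2 4 8) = ((9)(0 4 1 8 3 2))^2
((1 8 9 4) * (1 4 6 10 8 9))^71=(1 9 6 10 8)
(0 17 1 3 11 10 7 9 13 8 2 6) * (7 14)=(0 17 1 3 11 10 14 7 9 13 8 2 6)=[17, 3, 6, 11, 4, 5, 0, 9, 2, 13, 14, 10, 12, 8, 7, 15, 16, 1]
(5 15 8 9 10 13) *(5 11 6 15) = [0, 1, 2, 3, 4, 5, 15, 7, 9, 10, 13, 6, 12, 11, 14, 8] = (6 15 8 9 10 13 11)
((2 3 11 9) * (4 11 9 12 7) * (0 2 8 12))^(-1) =((0 2 3 9 8 12 7 4 11))^(-1) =(0 11 4 7 12 8 9 3 2)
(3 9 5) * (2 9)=(2 9 5 3)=[0, 1, 9, 2, 4, 3, 6, 7, 8, 5]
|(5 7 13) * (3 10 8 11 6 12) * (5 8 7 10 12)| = |(3 12)(5 10 7 13 8 11 6)| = 14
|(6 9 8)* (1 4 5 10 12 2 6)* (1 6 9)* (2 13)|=10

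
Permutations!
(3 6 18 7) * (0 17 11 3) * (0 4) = (0 17 11 3 6 18 7 4) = [17, 1, 2, 6, 0, 5, 18, 4, 8, 9, 10, 3, 12, 13, 14, 15, 16, 11, 7]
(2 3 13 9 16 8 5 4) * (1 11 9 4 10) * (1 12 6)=(1 11 9 16 8 5 10 12 6)(2 3 13 4)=[0, 11, 3, 13, 2, 10, 1, 7, 5, 16, 12, 9, 6, 4, 14, 15, 8]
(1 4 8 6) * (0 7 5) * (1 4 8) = (0 7 5)(1 8 6 4) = [7, 8, 2, 3, 1, 0, 4, 5, 6]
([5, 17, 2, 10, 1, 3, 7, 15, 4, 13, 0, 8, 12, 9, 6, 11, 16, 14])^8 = [0, 4, 2, 3, 8, 5, 14, 6, 11, 9, 10, 15, 12, 13, 17, 7, 16, 1]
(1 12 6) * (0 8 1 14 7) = [8, 12, 2, 3, 4, 5, 14, 0, 1, 9, 10, 11, 6, 13, 7] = (0 8 1 12 6 14 7)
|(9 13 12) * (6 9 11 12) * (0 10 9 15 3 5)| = 8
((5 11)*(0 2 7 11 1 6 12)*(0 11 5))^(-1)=(0 11 12 6 1 5 7 2)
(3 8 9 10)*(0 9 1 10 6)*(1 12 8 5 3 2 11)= (0 9 6)(1 10 2 11)(3 5)(8 12)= [9, 10, 11, 5, 4, 3, 0, 7, 12, 6, 2, 1, 8]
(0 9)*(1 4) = (0 9)(1 4) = [9, 4, 2, 3, 1, 5, 6, 7, 8, 0]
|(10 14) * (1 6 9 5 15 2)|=6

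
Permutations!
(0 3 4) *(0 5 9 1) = [3, 0, 2, 4, 5, 9, 6, 7, 8, 1] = (0 3 4 5 9 1)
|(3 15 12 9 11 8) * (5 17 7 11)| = |(3 15 12 9 5 17 7 11 8)| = 9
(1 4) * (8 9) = (1 4)(8 9) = [0, 4, 2, 3, 1, 5, 6, 7, 9, 8]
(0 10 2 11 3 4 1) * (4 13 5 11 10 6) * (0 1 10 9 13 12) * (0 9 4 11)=(0 6 11 3 12 9 13 5)(2 4 10)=[6, 1, 4, 12, 10, 0, 11, 7, 8, 13, 2, 3, 9, 5]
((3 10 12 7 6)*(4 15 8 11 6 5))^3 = ((3 10 12 7 5 4 15 8 11 6))^3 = (3 7 15 6 12 4 11 10 5 8)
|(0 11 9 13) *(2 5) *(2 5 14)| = |(0 11 9 13)(2 14)| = 4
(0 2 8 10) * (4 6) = (0 2 8 10)(4 6) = [2, 1, 8, 3, 6, 5, 4, 7, 10, 9, 0]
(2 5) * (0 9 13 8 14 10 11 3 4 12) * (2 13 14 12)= (0 9 14 10 11 3 4 2 5 13 8 12)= [9, 1, 5, 4, 2, 13, 6, 7, 12, 14, 11, 3, 0, 8, 10]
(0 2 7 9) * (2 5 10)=(0 5 10 2 7 9)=[5, 1, 7, 3, 4, 10, 6, 9, 8, 0, 2]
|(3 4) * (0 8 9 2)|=|(0 8 9 2)(3 4)|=4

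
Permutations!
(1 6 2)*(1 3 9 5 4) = (1 6 2 3 9 5 4) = [0, 6, 3, 9, 1, 4, 2, 7, 8, 5]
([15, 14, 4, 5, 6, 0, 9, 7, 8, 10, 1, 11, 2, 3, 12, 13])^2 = (0 13 5 15 3)(1 12 4 9)(2 6 10 14)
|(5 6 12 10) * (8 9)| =4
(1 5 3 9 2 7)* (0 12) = (0 12)(1 5 3 9 2 7) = [12, 5, 7, 9, 4, 3, 6, 1, 8, 2, 10, 11, 0]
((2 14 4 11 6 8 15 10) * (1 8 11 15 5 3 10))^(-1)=(1 15 4 14 2 10 3 5 8)(6 11)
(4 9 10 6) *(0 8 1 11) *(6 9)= (0 8 1 11)(4 6)(9 10)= [8, 11, 2, 3, 6, 5, 4, 7, 1, 10, 9, 0]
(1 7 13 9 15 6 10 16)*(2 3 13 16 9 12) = (1 7 16)(2 3 13 12)(6 10 9 15) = [0, 7, 3, 13, 4, 5, 10, 16, 8, 15, 9, 11, 2, 12, 14, 6, 1]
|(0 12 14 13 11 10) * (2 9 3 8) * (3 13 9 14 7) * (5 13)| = |(0 12 7 3 8 2 14 9 5 13 11 10)| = 12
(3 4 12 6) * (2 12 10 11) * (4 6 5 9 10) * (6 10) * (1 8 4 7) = (1 8 4 7)(2 12 5 9 6 3 10 11) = [0, 8, 12, 10, 7, 9, 3, 1, 4, 6, 11, 2, 5]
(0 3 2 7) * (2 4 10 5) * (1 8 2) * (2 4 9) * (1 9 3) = [1, 8, 7, 3, 10, 9, 6, 0, 4, 2, 5] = (0 1 8 4 10 5 9 2 7)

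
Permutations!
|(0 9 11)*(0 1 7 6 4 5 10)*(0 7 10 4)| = |(0 9 11 1 10 7 6)(4 5)| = 14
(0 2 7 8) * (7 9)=(0 2 9 7 8)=[2, 1, 9, 3, 4, 5, 6, 8, 0, 7]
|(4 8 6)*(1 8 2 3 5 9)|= |(1 8 6 4 2 3 5 9)|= 8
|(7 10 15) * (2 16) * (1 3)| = |(1 3)(2 16)(7 10 15)| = 6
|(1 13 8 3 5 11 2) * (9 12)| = |(1 13 8 3 5 11 2)(9 12)| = 14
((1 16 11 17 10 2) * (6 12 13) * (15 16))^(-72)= (1 10 11 15 2 17 16)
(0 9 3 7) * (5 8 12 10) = (0 9 3 7)(5 8 12 10) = [9, 1, 2, 7, 4, 8, 6, 0, 12, 3, 5, 11, 10]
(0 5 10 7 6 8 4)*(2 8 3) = (0 5 10 7 6 3 2 8 4) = [5, 1, 8, 2, 0, 10, 3, 6, 4, 9, 7]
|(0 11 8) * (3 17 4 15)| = |(0 11 8)(3 17 4 15)| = 12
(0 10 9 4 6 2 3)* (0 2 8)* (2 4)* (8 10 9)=(0 9 2 3 4 6 10 8)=[9, 1, 3, 4, 6, 5, 10, 7, 0, 2, 8]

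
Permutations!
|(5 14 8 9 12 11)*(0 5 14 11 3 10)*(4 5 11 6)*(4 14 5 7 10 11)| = |(0 4 7 10)(3 11 5 6 14 8 9 12)| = 8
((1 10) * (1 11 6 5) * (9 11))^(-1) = ((1 10 9 11 6 5))^(-1) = (1 5 6 11 9 10)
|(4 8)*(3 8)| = |(3 8 4)| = 3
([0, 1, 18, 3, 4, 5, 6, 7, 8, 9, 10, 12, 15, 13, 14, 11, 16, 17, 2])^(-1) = [0, 1, 18, 3, 4, 5, 6, 7, 8, 9, 10, 15, 11, 13, 14, 12, 16, 17, 2]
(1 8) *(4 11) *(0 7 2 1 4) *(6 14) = [7, 8, 1, 3, 11, 5, 14, 2, 4, 9, 10, 0, 12, 13, 6] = (0 7 2 1 8 4 11)(6 14)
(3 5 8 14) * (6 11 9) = (3 5 8 14)(6 11 9) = [0, 1, 2, 5, 4, 8, 11, 7, 14, 6, 10, 9, 12, 13, 3]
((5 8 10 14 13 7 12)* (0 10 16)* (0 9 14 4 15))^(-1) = ((0 10 4 15)(5 8 16 9 14 13 7 12))^(-1) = (0 15 4 10)(5 12 7 13 14 9 16 8)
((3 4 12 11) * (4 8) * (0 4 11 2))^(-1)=((0 4 12 2)(3 8 11))^(-1)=(0 2 12 4)(3 11 8)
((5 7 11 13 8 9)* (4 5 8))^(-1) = (4 13 11 7 5)(8 9)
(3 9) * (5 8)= (3 9)(5 8)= [0, 1, 2, 9, 4, 8, 6, 7, 5, 3]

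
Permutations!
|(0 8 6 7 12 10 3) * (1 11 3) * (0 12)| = 20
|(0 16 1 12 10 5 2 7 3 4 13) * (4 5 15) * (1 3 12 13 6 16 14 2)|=14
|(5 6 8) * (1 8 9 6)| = |(1 8 5)(6 9)| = 6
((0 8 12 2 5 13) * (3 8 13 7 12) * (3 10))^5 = (0 13)(2 5 7 12)(3 10 8)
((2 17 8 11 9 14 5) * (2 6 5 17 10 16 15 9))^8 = ((2 10 16 15 9 14 17 8 11)(5 6))^8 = (2 11 8 17 14 9 15 16 10)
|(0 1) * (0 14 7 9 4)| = |(0 1 14 7 9 4)| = 6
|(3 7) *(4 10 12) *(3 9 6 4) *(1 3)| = 8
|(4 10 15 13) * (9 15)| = |(4 10 9 15 13)| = 5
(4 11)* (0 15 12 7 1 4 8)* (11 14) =(0 15 12 7 1 4 14 11 8) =[15, 4, 2, 3, 14, 5, 6, 1, 0, 9, 10, 8, 7, 13, 11, 12]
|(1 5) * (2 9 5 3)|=5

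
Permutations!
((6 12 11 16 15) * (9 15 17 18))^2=(6 11 17 9)(12 16 18 15)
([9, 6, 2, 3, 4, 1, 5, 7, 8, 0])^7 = (0 9)(1 6 5)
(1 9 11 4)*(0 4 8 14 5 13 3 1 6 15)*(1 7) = (0 4 6 15)(1 9 11 8 14 5 13 3 7) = [4, 9, 2, 7, 6, 13, 15, 1, 14, 11, 10, 8, 12, 3, 5, 0]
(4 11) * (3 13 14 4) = (3 13 14 4 11) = [0, 1, 2, 13, 11, 5, 6, 7, 8, 9, 10, 3, 12, 14, 4]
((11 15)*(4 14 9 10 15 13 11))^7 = (4 9 15 14 10)(11 13)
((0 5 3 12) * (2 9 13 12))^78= ((0 5 3 2 9 13 12))^78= (0 5 3 2 9 13 12)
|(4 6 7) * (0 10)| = 6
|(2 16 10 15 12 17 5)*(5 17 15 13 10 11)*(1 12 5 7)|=8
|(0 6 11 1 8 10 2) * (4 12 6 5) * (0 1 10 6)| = 12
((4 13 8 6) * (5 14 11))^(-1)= (4 6 8 13)(5 11 14)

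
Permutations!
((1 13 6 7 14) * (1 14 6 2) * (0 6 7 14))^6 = ((0 6 14)(1 13 2))^6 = (14)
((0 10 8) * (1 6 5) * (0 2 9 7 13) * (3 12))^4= ((0 10 8 2 9 7 13)(1 6 5)(3 12))^4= (0 9 10 7 8 13 2)(1 6 5)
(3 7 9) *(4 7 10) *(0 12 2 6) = (0 12 2 6)(3 10 4 7 9) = [12, 1, 6, 10, 7, 5, 0, 9, 8, 3, 4, 11, 2]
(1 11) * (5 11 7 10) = [0, 7, 2, 3, 4, 11, 6, 10, 8, 9, 5, 1] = (1 7 10 5 11)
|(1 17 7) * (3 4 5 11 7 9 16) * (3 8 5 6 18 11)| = 12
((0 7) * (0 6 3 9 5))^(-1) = (0 5 9 3 6 7) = ((0 7 6 3 9 5))^(-1)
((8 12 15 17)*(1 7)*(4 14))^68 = ((1 7)(4 14)(8 12 15 17))^68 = (17)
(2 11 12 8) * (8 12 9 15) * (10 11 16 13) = [0, 1, 16, 3, 4, 5, 6, 7, 2, 15, 11, 9, 12, 10, 14, 8, 13] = (2 16 13 10 11 9 15 8)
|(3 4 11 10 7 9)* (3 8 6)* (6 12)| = |(3 4 11 10 7 9 8 12 6)| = 9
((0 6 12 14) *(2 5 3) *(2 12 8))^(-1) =((0 6 8 2 5 3 12 14))^(-1) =(0 14 12 3 5 2 8 6)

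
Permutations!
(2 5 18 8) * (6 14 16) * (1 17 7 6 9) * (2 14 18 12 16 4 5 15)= [0, 17, 15, 3, 5, 12, 18, 6, 14, 1, 10, 11, 16, 13, 4, 2, 9, 7, 8]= (1 17 7 6 18 8 14 4 5 12 16 9)(2 15)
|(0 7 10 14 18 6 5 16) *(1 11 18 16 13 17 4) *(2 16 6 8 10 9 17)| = 16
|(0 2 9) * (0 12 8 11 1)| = |(0 2 9 12 8 11 1)| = 7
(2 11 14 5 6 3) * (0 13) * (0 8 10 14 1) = (0 13 8 10 14 5 6 3 2 11 1) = [13, 0, 11, 2, 4, 6, 3, 7, 10, 9, 14, 1, 12, 8, 5]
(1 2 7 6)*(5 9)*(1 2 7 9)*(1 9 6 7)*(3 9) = (2 6)(3 9 5) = [0, 1, 6, 9, 4, 3, 2, 7, 8, 5]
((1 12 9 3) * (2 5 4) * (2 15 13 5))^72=((1 12 9 3)(4 15 13 5))^72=(15)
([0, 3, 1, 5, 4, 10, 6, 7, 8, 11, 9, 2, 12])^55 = (12)(1 2 11 9 10 5 3)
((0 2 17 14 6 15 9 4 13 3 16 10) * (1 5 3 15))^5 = (0 1)(2 5)(3 17)(4 13 15 9)(6 10)(14 16)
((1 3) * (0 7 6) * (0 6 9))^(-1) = ((0 7 9)(1 3))^(-1) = (0 9 7)(1 3)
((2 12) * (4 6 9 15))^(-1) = ((2 12)(4 6 9 15))^(-1) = (2 12)(4 15 9 6)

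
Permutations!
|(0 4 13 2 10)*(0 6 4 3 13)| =7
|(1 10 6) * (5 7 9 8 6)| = |(1 10 5 7 9 8 6)| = 7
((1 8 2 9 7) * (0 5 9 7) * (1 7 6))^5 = (0 9 5)(1 8 2 6)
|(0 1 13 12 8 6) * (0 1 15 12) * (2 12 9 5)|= 10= |(0 15 9 5 2 12 8 6 1 13)|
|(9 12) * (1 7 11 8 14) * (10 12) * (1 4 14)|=12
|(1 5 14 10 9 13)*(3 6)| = 6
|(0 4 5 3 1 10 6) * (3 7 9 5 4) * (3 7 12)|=|(0 7 9 5 12 3 1 10 6)|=9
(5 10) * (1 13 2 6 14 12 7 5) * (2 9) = (1 13 9 2 6 14 12 7 5 10) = [0, 13, 6, 3, 4, 10, 14, 5, 8, 2, 1, 11, 7, 9, 12]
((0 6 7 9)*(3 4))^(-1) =((0 6 7 9)(3 4))^(-1) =(0 9 7 6)(3 4)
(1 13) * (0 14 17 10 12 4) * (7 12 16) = [14, 13, 2, 3, 0, 5, 6, 12, 8, 9, 16, 11, 4, 1, 17, 15, 7, 10] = (0 14 17 10 16 7 12 4)(1 13)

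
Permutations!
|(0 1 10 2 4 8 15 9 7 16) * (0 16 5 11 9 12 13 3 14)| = |(16)(0 1 10 2 4 8 15 12 13 3 14)(5 11 9 7)| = 44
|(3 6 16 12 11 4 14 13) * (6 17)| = 9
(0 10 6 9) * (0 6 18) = (0 10 18)(6 9) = [10, 1, 2, 3, 4, 5, 9, 7, 8, 6, 18, 11, 12, 13, 14, 15, 16, 17, 0]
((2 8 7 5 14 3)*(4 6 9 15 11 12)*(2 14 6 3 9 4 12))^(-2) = (2 15 14 4 5 8 11 9 3 6 7)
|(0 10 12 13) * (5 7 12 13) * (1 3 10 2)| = |(0 2 1 3 10 13)(5 7 12)| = 6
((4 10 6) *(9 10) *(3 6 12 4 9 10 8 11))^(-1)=(3 11 8 9 6)(4 12 10)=((3 6 9 8 11)(4 10 12))^(-1)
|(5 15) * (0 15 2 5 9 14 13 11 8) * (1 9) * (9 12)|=18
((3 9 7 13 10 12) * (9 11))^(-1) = (3 12 10 13 7 9 11)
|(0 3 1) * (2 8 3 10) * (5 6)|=|(0 10 2 8 3 1)(5 6)|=6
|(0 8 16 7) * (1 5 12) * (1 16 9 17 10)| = 10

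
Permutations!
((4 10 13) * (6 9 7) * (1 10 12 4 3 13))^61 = ((1 10)(3 13)(4 12)(6 9 7))^61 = (1 10)(3 13)(4 12)(6 9 7)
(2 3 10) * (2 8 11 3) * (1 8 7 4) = (1 8 11 3 10 7 4) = [0, 8, 2, 10, 1, 5, 6, 4, 11, 9, 7, 3]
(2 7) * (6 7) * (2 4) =[0, 1, 6, 3, 2, 5, 7, 4] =(2 6 7 4)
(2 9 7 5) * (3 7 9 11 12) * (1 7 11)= (1 7 5 2)(3 11 12)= [0, 7, 1, 11, 4, 2, 6, 5, 8, 9, 10, 12, 3]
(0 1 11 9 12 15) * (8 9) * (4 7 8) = (0 1 11 4 7 8 9 12 15) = [1, 11, 2, 3, 7, 5, 6, 8, 9, 12, 10, 4, 15, 13, 14, 0]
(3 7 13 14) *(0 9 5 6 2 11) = (0 9 5 6 2 11)(3 7 13 14) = [9, 1, 11, 7, 4, 6, 2, 13, 8, 5, 10, 0, 12, 14, 3]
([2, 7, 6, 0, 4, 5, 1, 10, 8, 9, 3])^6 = [3, 6, 0, 10, 4, 5, 2, 1, 8, 9, 7]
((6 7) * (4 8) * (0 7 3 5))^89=((0 7 6 3 5)(4 8))^89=(0 5 3 6 7)(4 8)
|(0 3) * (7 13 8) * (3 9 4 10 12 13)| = |(0 9 4 10 12 13 8 7 3)| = 9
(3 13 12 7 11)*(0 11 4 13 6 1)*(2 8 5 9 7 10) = (0 11 3 6 1)(2 8 5 9 7 4 13 12 10) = [11, 0, 8, 6, 13, 9, 1, 4, 5, 7, 2, 3, 10, 12]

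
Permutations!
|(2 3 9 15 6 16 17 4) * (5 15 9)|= 8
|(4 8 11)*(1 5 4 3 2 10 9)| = 9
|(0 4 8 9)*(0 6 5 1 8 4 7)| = 10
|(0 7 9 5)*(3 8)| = |(0 7 9 5)(3 8)| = 4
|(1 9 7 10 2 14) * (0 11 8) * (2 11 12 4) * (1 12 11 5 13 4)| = 30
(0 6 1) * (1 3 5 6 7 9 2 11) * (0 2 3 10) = [7, 2, 11, 5, 4, 6, 10, 9, 8, 3, 0, 1] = (0 7 9 3 5 6 10)(1 2 11)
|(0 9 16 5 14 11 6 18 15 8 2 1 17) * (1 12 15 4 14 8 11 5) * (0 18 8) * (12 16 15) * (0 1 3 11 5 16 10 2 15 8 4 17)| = 6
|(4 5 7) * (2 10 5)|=5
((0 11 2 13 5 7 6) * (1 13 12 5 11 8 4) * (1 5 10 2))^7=(0 8 4 5 7 6)(1 13 11)(2 12 10)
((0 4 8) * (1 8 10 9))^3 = (0 9)(1 4)(8 10)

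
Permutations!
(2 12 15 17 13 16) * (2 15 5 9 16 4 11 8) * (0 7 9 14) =(0 7 9 16 15 17 13 4 11 8 2 12 5 14) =[7, 1, 12, 3, 11, 14, 6, 9, 2, 16, 10, 8, 5, 4, 0, 17, 15, 13]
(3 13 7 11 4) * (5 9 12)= (3 13 7 11 4)(5 9 12)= [0, 1, 2, 13, 3, 9, 6, 11, 8, 12, 10, 4, 5, 7]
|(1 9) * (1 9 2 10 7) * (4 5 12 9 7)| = 8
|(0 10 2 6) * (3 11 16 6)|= 7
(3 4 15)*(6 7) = (3 4 15)(6 7) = [0, 1, 2, 4, 15, 5, 7, 6, 8, 9, 10, 11, 12, 13, 14, 3]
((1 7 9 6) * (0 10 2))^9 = (10)(1 7 9 6)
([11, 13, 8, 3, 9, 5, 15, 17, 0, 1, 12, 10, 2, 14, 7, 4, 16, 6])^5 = [8, 6, 12, 3, 7, 5, 13, 9, 2, 17, 11, 0, 10, 15, 4, 14, 16, 1]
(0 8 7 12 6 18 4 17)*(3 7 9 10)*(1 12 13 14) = (0 8 9 10 3 7 13 14 1 12 6 18 4 17) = [8, 12, 2, 7, 17, 5, 18, 13, 9, 10, 3, 11, 6, 14, 1, 15, 16, 0, 4]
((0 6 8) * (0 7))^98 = (0 8)(6 7)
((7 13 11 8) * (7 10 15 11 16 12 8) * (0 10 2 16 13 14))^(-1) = (0 14 7 11 15 10)(2 8 12 16)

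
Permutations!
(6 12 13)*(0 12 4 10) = (0 12 13 6 4 10) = [12, 1, 2, 3, 10, 5, 4, 7, 8, 9, 0, 11, 13, 6]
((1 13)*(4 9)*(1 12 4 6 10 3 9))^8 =((1 13 12 4)(3 9 6 10))^8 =(13)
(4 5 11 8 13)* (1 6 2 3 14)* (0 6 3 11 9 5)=[6, 3, 11, 14, 0, 9, 2, 7, 13, 5, 10, 8, 12, 4, 1]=(0 6 2 11 8 13 4)(1 3 14)(5 9)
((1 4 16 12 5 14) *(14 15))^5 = (1 15 12 4 14 5 16)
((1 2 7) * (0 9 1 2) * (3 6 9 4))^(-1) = ((0 4 3 6 9 1)(2 7))^(-1) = (0 1 9 6 3 4)(2 7)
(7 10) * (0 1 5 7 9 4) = [1, 5, 2, 3, 0, 7, 6, 10, 8, 4, 9] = (0 1 5 7 10 9 4)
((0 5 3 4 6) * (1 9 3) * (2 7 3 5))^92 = ((0 2 7 3 4 6)(1 9 5))^92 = (0 7 4)(1 5 9)(2 3 6)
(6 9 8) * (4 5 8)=(4 5 8 6 9)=[0, 1, 2, 3, 5, 8, 9, 7, 6, 4]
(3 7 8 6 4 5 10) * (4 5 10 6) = (3 7 8 4 10)(5 6) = [0, 1, 2, 7, 10, 6, 5, 8, 4, 9, 3]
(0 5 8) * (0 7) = (0 5 8 7) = [5, 1, 2, 3, 4, 8, 6, 0, 7]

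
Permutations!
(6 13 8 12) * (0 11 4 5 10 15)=(0 11 4 5 10 15)(6 13 8 12)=[11, 1, 2, 3, 5, 10, 13, 7, 12, 9, 15, 4, 6, 8, 14, 0]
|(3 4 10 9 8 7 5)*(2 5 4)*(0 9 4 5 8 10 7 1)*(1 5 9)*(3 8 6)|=12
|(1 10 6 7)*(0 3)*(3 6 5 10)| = |(0 6 7 1 3)(5 10)| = 10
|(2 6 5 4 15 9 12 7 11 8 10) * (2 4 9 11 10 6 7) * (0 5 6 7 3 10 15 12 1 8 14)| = |(0 5 9 1 8 7 15 11 14)(2 3 10 4 12)| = 45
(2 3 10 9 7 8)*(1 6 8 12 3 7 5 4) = [0, 6, 7, 10, 1, 4, 8, 12, 2, 5, 9, 11, 3] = (1 6 8 2 7 12 3 10 9 5 4)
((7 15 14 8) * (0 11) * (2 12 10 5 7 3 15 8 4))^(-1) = ((0 11)(2 12 10 5 7 8 3 15 14 4))^(-1) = (0 11)(2 4 14 15 3 8 7 5 10 12)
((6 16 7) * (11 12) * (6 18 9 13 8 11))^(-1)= (6 12 11 8 13 9 18 7 16)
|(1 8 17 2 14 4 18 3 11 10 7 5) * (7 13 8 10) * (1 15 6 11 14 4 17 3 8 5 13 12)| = |(1 10 12)(2 4 18 8 3 14 17)(5 15 6 11 7 13)| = 42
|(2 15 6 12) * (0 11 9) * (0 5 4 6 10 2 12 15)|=|(0 11 9 5 4 6 15 10 2)|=9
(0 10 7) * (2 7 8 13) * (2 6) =[10, 1, 7, 3, 4, 5, 2, 0, 13, 9, 8, 11, 12, 6] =(0 10 8 13 6 2 7)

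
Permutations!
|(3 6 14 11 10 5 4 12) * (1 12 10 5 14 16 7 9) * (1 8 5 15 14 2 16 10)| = 12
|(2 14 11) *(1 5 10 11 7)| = |(1 5 10 11 2 14 7)| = 7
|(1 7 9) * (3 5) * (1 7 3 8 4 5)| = 6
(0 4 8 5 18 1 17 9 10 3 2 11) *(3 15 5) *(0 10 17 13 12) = (0 4 8 3 2 11 10 15 5 18 1 13 12)(9 17) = [4, 13, 11, 2, 8, 18, 6, 7, 3, 17, 15, 10, 0, 12, 14, 5, 16, 9, 1]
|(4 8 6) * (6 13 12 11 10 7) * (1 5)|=8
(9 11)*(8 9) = (8 9 11) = [0, 1, 2, 3, 4, 5, 6, 7, 9, 11, 10, 8]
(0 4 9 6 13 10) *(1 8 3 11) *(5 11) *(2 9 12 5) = (0 4 12 5 11 1 8 3 2 9 6 13 10) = [4, 8, 9, 2, 12, 11, 13, 7, 3, 6, 0, 1, 5, 10]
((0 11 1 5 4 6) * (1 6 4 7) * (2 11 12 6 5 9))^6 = (12)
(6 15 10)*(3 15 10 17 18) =(3 15 17 18)(6 10) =[0, 1, 2, 15, 4, 5, 10, 7, 8, 9, 6, 11, 12, 13, 14, 17, 16, 18, 3]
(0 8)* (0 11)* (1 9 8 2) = (0 2 1 9 8 11) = [2, 9, 1, 3, 4, 5, 6, 7, 11, 8, 10, 0]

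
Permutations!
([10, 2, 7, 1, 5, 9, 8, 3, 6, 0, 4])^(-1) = (0 9 5 4 10)(1 3 7 2)(6 8)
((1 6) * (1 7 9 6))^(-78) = (9)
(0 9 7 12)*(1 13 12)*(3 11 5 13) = [9, 3, 2, 11, 4, 13, 6, 1, 8, 7, 10, 5, 0, 12] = (0 9 7 1 3 11 5 13 12)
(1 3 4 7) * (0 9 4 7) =(0 9 4)(1 3 7) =[9, 3, 2, 7, 0, 5, 6, 1, 8, 4]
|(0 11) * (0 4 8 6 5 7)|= |(0 11 4 8 6 5 7)|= 7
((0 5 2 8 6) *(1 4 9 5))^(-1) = (0 6 8 2 5 9 4 1)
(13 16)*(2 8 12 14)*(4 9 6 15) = (2 8 12 14)(4 9 6 15)(13 16) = [0, 1, 8, 3, 9, 5, 15, 7, 12, 6, 10, 11, 14, 16, 2, 4, 13]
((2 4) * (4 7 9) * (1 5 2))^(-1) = ((1 5 2 7 9 4))^(-1) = (1 4 9 7 2 5)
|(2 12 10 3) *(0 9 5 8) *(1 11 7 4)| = 4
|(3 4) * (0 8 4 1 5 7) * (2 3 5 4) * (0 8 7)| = |(0 7 8 2 3 1 4 5)| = 8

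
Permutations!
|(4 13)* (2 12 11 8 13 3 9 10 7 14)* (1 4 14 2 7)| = 35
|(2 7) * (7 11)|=|(2 11 7)|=3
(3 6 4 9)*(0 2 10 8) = (0 2 10 8)(3 6 4 9) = [2, 1, 10, 6, 9, 5, 4, 7, 0, 3, 8]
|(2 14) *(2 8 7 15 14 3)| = 4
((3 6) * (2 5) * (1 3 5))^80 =((1 3 6 5 2))^80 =(6)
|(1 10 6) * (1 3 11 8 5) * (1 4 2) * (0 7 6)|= 11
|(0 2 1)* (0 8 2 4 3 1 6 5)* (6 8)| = 6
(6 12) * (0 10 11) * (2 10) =(0 2 10 11)(6 12) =[2, 1, 10, 3, 4, 5, 12, 7, 8, 9, 11, 0, 6]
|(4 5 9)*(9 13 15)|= |(4 5 13 15 9)|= 5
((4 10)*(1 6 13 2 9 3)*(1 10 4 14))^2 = (1 13 9 10)(2 3 14 6)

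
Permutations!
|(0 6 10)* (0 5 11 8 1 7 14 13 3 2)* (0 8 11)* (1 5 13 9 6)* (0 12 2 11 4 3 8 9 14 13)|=33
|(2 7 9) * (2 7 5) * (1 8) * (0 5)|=|(0 5 2)(1 8)(7 9)|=6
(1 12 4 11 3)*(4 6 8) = [0, 12, 2, 1, 11, 5, 8, 7, 4, 9, 10, 3, 6] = (1 12 6 8 4 11 3)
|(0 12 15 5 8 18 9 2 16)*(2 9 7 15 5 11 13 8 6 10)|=|(0 12 5 6 10 2 16)(7 15 11 13 8 18)|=42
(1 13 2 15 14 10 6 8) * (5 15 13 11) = (1 11 5 15 14 10 6 8)(2 13) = [0, 11, 13, 3, 4, 15, 8, 7, 1, 9, 6, 5, 12, 2, 10, 14]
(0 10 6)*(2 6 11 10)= (0 2 6)(10 11)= [2, 1, 6, 3, 4, 5, 0, 7, 8, 9, 11, 10]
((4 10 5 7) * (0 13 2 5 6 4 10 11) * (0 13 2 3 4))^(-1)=(0 6 10 7 5 2)(3 13 11 4)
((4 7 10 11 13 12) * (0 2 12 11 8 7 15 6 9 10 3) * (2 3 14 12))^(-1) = (0 3)(4 12 14 7 8 10 9 6 15)(11 13)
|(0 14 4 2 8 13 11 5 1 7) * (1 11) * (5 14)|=|(0 5 11 14 4 2 8 13 1 7)|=10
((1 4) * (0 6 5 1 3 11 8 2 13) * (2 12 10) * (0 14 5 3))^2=(0 3 8 10 13 5 4 6 11 12 2 14 1)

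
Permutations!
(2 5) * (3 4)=(2 5)(3 4)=[0, 1, 5, 4, 3, 2]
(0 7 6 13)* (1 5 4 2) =[7, 5, 1, 3, 2, 4, 13, 6, 8, 9, 10, 11, 12, 0] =(0 7 6 13)(1 5 4 2)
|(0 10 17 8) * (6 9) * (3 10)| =|(0 3 10 17 8)(6 9)| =10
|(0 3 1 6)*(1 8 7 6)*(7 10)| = |(0 3 8 10 7 6)| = 6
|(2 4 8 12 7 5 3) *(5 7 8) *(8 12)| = 4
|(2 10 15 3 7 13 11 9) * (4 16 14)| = 24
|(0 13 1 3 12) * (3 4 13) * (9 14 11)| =3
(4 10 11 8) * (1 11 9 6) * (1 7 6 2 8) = (1 11)(2 8 4 10 9)(6 7) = [0, 11, 8, 3, 10, 5, 7, 6, 4, 2, 9, 1]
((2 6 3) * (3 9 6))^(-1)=(2 3)(6 9)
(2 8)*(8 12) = (2 12 8) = [0, 1, 12, 3, 4, 5, 6, 7, 2, 9, 10, 11, 8]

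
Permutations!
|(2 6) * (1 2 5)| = 4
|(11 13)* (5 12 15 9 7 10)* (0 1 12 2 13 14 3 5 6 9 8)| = 60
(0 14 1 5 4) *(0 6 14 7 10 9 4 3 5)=[7, 0, 2, 5, 6, 3, 14, 10, 8, 4, 9, 11, 12, 13, 1]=(0 7 10 9 4 6 14 1)(3 5)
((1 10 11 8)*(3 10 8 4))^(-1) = ((1 8)(3 10 11 4))^(-1) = (1 8)(3 4 11 10)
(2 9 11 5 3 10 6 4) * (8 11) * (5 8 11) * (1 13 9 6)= [0, 13, 6, 10, 2, 3, 4, 7, 5, 11, 1, 8, 12, 9]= (1 13 9 11 8 5 3 10)(2 6 4)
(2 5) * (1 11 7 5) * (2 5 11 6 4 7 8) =(1 6 4 7 11 8 2) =[0, 6, 1, 3, 7, 5, 4, 11, 2, 9, 10, 8]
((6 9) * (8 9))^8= (6 9 8)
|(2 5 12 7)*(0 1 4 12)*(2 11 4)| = 4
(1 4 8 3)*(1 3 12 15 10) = (1 4 8 12 15 10) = [0, 4, 2, 3, 8, 5, 6, 7, 12, 9, 1, 11, 15, 13, 14, 10]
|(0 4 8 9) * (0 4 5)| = |(0 5)(4 8 9)| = 6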